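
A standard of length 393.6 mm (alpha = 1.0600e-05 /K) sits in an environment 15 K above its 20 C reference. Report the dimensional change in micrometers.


dL = L * alpha * dT
= 393.6 * 1.0600e-05 * 15
= 0.0625824 mm
dL_um = 0.0625824 * 1000 = 62.5824 um

62.5824


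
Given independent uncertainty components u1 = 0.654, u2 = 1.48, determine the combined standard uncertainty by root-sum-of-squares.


uc = sqrt(0.654^2 + 1.48^2)
uc = sqrt(2.618116)
uc = 1.6181

1.6181


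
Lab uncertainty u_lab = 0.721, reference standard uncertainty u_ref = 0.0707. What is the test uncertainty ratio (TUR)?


TUR = u_lab / u_ref
= 0.721 / 0.0707
= 10.1980

10.1980


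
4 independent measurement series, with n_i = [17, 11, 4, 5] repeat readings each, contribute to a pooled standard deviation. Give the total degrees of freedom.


nu = sum_i (n_i - 1)
nu = ((17 - 1) + (11 - 1) + (4 - 1) + (5 - 1))
nu = 16 + 10 + 3 + 4
nu = 33

33


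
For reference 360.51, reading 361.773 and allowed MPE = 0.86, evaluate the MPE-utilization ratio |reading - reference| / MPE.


e = indication - reference = 361.773 - 360.51 = 1.2630
|e| = 1.2630
ratio = |e| / MPE = 1.2630 / 0.86
ratio = 1.4686

1.4686


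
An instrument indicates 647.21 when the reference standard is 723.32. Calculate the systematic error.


Systematic error = measured - true
= 647.21 - 723.32
= -76.1100

-76.1100


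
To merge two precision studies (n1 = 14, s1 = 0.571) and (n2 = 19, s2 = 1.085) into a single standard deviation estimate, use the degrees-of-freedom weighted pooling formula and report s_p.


s_p = sqrt(((n1-1)*s1^2 + (n2-1)*s2^2) / (n1+n2-2))
numerator = (14-1)*0.571^2 + (19-1)*1.085^2 = 4.238533 + 21.19005 = 25.428583
denominator = 14 + 19 - 2 = 31
s_p^2 = 25.428583 / 31 = 0.82027687
s_p = sqrt(0.82027687) = 0.9057

0.9057


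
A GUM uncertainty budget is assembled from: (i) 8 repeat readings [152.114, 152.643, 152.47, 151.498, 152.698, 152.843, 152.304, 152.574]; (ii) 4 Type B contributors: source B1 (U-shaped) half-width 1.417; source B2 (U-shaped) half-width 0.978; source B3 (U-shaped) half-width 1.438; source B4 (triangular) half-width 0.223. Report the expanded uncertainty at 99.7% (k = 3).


mean = (152.114 + 152.643 + 152.47 + 151.498 + 152.698 + 152.843 + 152.304 + 152.574) / 8 = 152.393
s = sqrt(sum((x - mean)^2)/(n-1)) = 0.42820256
u_A = s / sqrt(n) = 0.42820256 / sqrt(8) = 0.15139247
u_B1 = 1.417 / sqrt(2) = 1.0019703
u_B2 = 0.978 / sqrt(2) = 0.69155043
u_B3 = 1.438 / sqrt(2) = 1.0168196
u_B4 = 0.223 / sqrt(6) = 0.091039369
uc = sqrt(0.15139247^2 + 1.0019703^2 + 0.69155043^2 + 1.0168196^2 + 0.091039369^2) = 1.5960315
U = k * uc = 3 * 1.5960315
U = 4.7881

4.7881


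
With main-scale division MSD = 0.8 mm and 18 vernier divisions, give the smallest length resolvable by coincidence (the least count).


LC = MSD / n_div
= 0.8 / 18
= 0.0444

0.0444


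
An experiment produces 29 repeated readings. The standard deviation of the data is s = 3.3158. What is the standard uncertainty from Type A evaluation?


u_A = s / sqrt(n)
u_A = 3.3158 / sqrt(29)
u_A = 3.3158 / 5.3851648
u_A = 0.6157

0.6157


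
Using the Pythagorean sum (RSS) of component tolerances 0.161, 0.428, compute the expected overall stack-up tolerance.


RSS = sqrt(0.161^2 + 0.428^2)
= sqrt(0.209105)
= 0.4573

0.4573


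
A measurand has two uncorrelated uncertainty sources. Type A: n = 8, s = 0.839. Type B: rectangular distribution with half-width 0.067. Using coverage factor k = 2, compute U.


u_A = s / sqrt(n) = 0.839 / sqrt(8) = 0.29663129
u_B = half_width / sqrt(3) = 0.067 / sqrt(3) = 0.038682468
uc = sqrt(u_A^2 + u_B^2) = sqrt(0.29663129^2 + 0.038682468^2) = 0.29914287
U = k * uc = 2 * 0.29914287
U = 0.5983

0.5983


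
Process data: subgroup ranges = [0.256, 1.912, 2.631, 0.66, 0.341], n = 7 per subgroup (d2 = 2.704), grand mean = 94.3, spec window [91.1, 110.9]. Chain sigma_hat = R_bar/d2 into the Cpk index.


R_bar = (0.256 + 1.912 + 2.631 + 0.66 + 0.341) / 5 = 1.16
sigma = R_bar / d2 = 1.16 / 2.704 = 0.42899408
Cp = (USL - LSL)/(6*sigma) = (110.9 - 91.1)/(6*0.42899408) = 7.6924
Cpu = (110.9 - 94.3)/(3*0.42899408) = 12.8984
Cpl = (94.3 - 91.1)/(3*0.42899408) = 2.4864
Cpk = min(Cpu, Cpl) = 2.4864

2.4864


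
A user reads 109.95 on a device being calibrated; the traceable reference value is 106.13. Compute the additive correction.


Correction = standard - reading
= 106.13 - 109.95
= -3.8200

-3.8200


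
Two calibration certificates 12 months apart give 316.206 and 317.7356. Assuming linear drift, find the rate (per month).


rate = (v2 - v1) / months
= (317.7356 - 316.206) / 12
= 1.5296 / 12
= 0.1275

0.1275


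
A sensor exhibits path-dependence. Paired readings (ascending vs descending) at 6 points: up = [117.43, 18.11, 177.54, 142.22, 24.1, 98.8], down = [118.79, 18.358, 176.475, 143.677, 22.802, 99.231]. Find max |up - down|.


|117.43 - 118.79| = 1.3600
|18.11 - 18.358| = 0.2480
|177.54 - 176.475| = 1.0650
|142.22 - 143.677| = 1.4570
|24.1 - 22.802| = 1.2980
|98.8 - 99.231| = 0.4310
hysteresis = max(diffs) = 1.4570

1.4570


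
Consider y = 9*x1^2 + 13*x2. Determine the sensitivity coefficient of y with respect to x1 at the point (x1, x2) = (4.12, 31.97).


y = 9*x1^2 + 13*x2
dy/dx1 = 2*9*x1
Evaluate at x1 = 4.12: c1 = 18 * 4.12
c1 = 74.1600

74.1600


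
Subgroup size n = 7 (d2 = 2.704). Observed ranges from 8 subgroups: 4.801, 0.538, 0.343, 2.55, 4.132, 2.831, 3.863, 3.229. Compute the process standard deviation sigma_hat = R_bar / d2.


R_bar = (4.801 + 0.538 + 0.343 + 2.55 + 4.132 + 2.831 + 3.863 + 3.229) / 8
R_bar = 22.287 / 8 = 2.785875
sigma_hat = R_bar / d2 = 2.785875 / 2.704 = 1.0303

1.0303


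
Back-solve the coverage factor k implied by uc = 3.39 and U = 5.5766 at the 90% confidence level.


k = U / uc
k = 5.5766 / 3.39
k = 1.645

1.645


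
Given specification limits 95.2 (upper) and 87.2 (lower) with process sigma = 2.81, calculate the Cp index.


Cp = (USL - LSL) / (6 * sigma)
= (95.2 - 87.2) / (6 * 2.81)
= 8.0000 / 16.8600
= 0.4745

0.4745


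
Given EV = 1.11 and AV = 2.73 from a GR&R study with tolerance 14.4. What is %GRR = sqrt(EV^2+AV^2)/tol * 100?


GRR = sqrt(EV^2 + AV^2) = sqrt(1.11^2 + 2.73^2) = 2.9470324
%GRR = GRR / tol * 100 = 2.9470324 / 14.4 * 100
%GRR = 20.4655

20.4655


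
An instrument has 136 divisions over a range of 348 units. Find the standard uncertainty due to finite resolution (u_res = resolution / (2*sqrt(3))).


resolution = range / divisions
resolution = 348 / 136 = 2.5588235
u_res = resolution / (2*sqrt(3))
u_res = 2.5588235 / 3.4641016
u_res = 0.7387

0.7387


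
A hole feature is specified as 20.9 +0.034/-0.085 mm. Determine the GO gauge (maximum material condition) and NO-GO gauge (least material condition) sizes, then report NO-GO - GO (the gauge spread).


GO = nominal - lower_tol (smallest hole = maximum material condition)
GO = 20.9 - 0.085 = 20.815
NO-GO = nominal + upper_tol (largest hole = least material condition)
NO-GO = 20.9 + 0.034 = 20.934
spread = NO-GO - GO = 20.934 - 20.815 = 0.1190

0.1190


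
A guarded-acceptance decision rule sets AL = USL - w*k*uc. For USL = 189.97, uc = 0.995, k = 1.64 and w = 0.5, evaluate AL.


U = k * uc = 1.64 * 0.995 = 1.6318
guard band g = w * U = 0.5 * 1.6318 = 0.8159
AL = USL - g = 189.97 - 0.8159
AL = 189.1541

189.1541


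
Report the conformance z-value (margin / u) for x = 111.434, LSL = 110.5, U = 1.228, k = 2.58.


u = U / k = 1.228 / 2.58 = 0.47596899
margin = |LSL - x| = |110.5 - 111.434| = 0.934
z = margin / u = 0.934 / 0.47596899
z = 1.9623

1.9623


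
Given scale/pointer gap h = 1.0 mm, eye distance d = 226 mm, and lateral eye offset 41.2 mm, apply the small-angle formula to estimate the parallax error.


error = h * offset / d
= 1.0 * 41.2 / 226
= 0.1823

0.1823


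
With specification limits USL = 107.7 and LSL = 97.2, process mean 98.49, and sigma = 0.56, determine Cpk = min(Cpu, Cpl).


Cpu = (USL - mean) / (3*sigma) = (107.7 - 98.49) / (3*0.56) = 5.4821
Cpl = (mean - LSL) / (3*sigma) = (98.49 - 97.2) / (3*0.56) = 0.7679
Cpk = min(Cpu, Cpl) = 0.7679

0.7679


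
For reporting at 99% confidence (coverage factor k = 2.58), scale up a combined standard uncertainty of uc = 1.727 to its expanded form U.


U = k * uc
U = 2.58 * 1.727
U = 4.4557

4.4557


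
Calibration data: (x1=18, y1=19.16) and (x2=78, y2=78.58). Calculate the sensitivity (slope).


slope = (y2 - y1) / (x2 - x1)
= (78.58 - 19.16) / (78 - 18)
= 59.4200 / 60
= 0.9903

0.9903


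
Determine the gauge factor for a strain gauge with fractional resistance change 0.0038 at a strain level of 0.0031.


GF = (dR/R) / epsilon
= 0.0038 / 0.0031
= 1.2258

1.2258


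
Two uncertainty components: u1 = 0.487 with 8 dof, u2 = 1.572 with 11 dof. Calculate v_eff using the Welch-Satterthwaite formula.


uc = sqrt(u1^2 + u2^2) = sqrt(0.487^2 + 1.572^2) = 1.6457074
v_eff = uc^4 / (u1^4/v1 + u2^4/v2)
= 1.6457074^4 / (0.487^4/8 + 1.572^4/11)
= 7.3351751 / 0.56219027
v_eff = 13.0475

13.0475


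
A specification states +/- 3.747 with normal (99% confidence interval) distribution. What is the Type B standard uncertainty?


u_B = half_width / 2.576
u_B = 3.747 / 2.576
u_B = 1.4546

1.4546


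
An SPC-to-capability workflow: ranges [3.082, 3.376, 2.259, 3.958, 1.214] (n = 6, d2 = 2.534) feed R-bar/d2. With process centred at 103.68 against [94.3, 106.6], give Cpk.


R_bar = (3.082 + 3.376 + 2.259 + 3.958 + 1.214) / 5 = 2.7778
sigma = R_bar / d2 = 2.7778 / 2.534 = 1.0962115
Cp = (USL - LSL)/(6*sigma) = (106.6 - 94.3)/(6*1.0962115) = 1.8701
Cpu = (106.6 - 103.68)/(3*1.0962115) = 0.8879
Cpl = (103.68 - 94.3)/(3*1.0962115) = 2.8522
Cpk = min(Cpu, Cpl) = 0.8879

0.8879


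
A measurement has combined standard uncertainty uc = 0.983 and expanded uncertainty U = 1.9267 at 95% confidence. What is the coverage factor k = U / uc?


k = U / uc
k = 1.9267 / 0.983
k = 1.96

1.96


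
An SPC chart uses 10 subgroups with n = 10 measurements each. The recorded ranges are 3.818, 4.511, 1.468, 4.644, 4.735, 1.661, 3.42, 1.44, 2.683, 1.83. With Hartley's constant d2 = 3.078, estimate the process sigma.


R_bar = (3.818 + 4.511 + 1.468 + 4.644 + 4.735 + 1.661 + 3.42 + 1.44 + 2.683 + 1.83) / 10
R_bar = 30.21 / 10 = 3.021
sigma_hat = R_bar / d2 = 3.021 / 3.078 = 0.9815

0.9815


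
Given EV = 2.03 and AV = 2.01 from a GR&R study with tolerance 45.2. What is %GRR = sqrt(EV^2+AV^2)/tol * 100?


GRR = sqrt(EV^2 + AV^2) = sqrt(2.03^2 + 2.01^2) = 2.8567464
%GRR = GRR / tol * 100 = 2.8567464 / 45.2 * 100
%GRR = 6.3202

6.3202


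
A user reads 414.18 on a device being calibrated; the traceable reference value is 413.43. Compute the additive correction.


Correction = standard - reading
= 413.43 - 414.18
= -0.7500

-0.7500


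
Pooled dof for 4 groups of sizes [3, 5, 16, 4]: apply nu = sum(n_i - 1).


nu = sum_i (n_i - 1)
nu = ((3 - 1) + (5 - 1) + (16 - 1) + (4 - 1))
nu = 2 + 4 + 15 + 3
nu = 24

24


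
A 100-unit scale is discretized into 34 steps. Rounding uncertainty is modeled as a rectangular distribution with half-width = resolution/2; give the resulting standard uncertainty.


resolution = range / divisions
resolution = 100 / 34 = 2.9411765
u_res = resolution / (2*sqrt(3))
u_res = 2.9411765 / 3.4641016
u_res = 0.8490

0.8490


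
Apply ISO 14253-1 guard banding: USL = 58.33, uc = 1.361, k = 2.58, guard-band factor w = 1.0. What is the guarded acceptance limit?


U = k * uc = 2.58 * 1.361 = 3.51138
guard band g = w * U = 1.0 * 3.51138 = 3.51138
AL = USL - g = 58.33 - 3.51138
AL = 54.8186

54.8186


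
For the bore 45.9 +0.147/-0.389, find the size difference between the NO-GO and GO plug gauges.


GO = nominal - lower_tol (smallest hole = maximum material condition)
GO = 45.9 - 0.389 = 45.511
NO-GO = nominal + upper_tol (largest hole = least material condition)
NO-GO = 45.9 + 0.147 = 46.047
spread = NO-GO - GO = 46.047 - 45.511 = 0.5360

0.5360


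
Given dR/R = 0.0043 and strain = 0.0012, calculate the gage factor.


GF = (dR/R) / epsilon
= 0.0043 / 0.0012
= 3.5833

3.5833


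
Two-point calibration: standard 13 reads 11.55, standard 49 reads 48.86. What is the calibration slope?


slope = (y2 - y1) / (x2 - x1)
= (48.86 - 11.55) / (49 - 13)
= 37.3100 / 36
= 1.0364

1.0364


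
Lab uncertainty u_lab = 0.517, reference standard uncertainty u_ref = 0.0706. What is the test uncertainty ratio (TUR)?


TUR = u_lab / u_ref
= 0.517 / 0.0706
= 7.3229

7.3229


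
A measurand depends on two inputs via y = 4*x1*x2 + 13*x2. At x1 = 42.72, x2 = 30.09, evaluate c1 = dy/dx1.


y = 4*x1*x2 + 13*x2
dy/dx1 = 4*x2
Evaluate at x2 = 30.09: c1 = 4 * 30.09
c1 = 120.3600

120.3600


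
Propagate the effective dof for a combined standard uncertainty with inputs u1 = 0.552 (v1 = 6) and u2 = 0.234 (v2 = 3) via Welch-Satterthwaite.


uc = sqrt(u1^2 + u2^2) = sqrt(0.552^2 + 0.234^2) = 0.59954983
v_eff = uc^4 / (u1^4/v1 + u2^4/v2)
= 0.59954983^4 / (0.552^4/6 + 0.234^4/3)
= 0.12921149 / 0.016473494
v_eff = 7.8436

7.8436


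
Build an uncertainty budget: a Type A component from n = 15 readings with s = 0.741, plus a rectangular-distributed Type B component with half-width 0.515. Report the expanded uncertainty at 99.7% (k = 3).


u_A = s / sqrt(n) = 0.741 / sqrt(15) = 0.19132538
u_B = half_width / sqrt(3) = 0.515 / sqrt(3) = 0.29733539
uc = sqrt(u_A^2 + u_B^2) = sqrt(0.19132538^2 + 0.29733539^2) = 0.35357281
U = k * uc = 3 * 0.35357281
U = 1.0607

1.0607


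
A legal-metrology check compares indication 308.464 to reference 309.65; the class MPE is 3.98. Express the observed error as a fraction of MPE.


e = indication - reference = 308.464 - 309.65 = -1.1860
|e| = 1.1860
ratio = |e| / MPE = 1.1860 / 3.98
ratio = 0.2980

0.2980


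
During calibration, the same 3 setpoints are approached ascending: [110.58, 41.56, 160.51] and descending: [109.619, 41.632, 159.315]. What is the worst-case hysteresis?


|110.58 - 109.619| = 0.9610
|41.56 - 41.632| = 0.0720
|160.51 - 159.315| = 1.1950
hysteresis = max(diffs) = 1.1950

1.1950


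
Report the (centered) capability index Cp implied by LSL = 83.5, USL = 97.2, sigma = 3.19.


Cp = (USL - LSL) / (6 * sigma)
= (97.2 - 83.5) / (6 * 3.19)
= 13.7000 / 19.1400
= 0.7158

0.7158


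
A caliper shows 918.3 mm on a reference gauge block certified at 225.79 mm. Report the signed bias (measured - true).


Systematic error = measured - true
= 918.3 - 225.79
= 692.5100

692.5100


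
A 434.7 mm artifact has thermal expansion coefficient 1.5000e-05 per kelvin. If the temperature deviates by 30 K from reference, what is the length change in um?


dL = L * alpha * dT
= 434.7 * 1.5000e-05 * 30
= 0.1956150 mm
dL_um = 0.1956150 * 1000 = 195.6150 um

195.6150


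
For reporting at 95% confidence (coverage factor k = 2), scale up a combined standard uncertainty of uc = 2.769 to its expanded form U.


U = k * uc
U = 2 * 2.769
U = 5.5380

5.5380


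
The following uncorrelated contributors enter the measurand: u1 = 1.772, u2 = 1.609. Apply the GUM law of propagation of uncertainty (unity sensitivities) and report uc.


uc = sqrt(1.772^2 + 1.609^2)
uc = sqrt(5.728865)
uc = 2.3935

2.3935


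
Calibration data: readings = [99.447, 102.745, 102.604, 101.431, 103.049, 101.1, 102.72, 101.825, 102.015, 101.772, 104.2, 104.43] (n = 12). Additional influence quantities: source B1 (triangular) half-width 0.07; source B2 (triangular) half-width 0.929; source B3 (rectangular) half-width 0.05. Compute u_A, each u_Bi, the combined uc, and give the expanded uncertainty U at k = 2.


mean = (99.447 + 102.745 + 102.604 + 101.431 + 103.049 + 101.1 + 102.72 + 101.825 + 102.015 + 101.772 + 104.2 + 104.43) / 12 = 102.2781667
s = sqrt(sum((x - mean)^2)/(n-1)) = 1.3514109
u_A = s / sqrt(n) = 1.3514109 / sqrt(12) = 0.39011872
u_B1 = 0.07 / sqrt(6) = 0.02857738
u_B2 = 0.929 / sqrt(6) = 0.37926266
u_B3 = 0.05 / sqrt(3) = 0.028867513
uc = sqrt(0.39011872^2 + 0.02857738^2 + 0.37926266^2 + 0.028867513^2) = 0.54560313
U = k * uc = 2 * 0.54560313
U = 1.0912

1.0912


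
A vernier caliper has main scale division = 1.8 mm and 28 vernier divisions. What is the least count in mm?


LC = MSD / n_div
= 1.8 / 28
= 0.0643

0.0643


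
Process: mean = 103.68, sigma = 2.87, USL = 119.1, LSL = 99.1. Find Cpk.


Cpu = (USL - mean) / (3*sigma) = (119.1 - 103.68) / (3*2.87) = 1.7909
Cpl = (mean - LSL) / (3*sigma) = (103.68 - 99.1) / (3*2.87) = 0.5319
Cpk = min(Cpu, Cpl) = 0.5319

0.5319


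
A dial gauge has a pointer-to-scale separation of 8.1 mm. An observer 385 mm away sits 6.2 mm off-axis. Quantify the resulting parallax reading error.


error = h * offset / d
= 8.1 * 6.2 / 385
= 0.1304

0.1304


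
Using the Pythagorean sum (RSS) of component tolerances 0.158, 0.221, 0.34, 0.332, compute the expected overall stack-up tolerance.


RSS = sqrt(0.158^2 + 0.221^2 + 0.34^2 + 0.332^2)
= sqrt(0.299629)
= 0.5474

0.5474


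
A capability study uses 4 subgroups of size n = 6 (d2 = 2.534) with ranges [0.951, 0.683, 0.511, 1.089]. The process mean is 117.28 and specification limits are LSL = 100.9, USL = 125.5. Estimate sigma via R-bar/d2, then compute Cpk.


R_bar = (0.951 + 0.683 + 0.511 + 1.089) / 4 = 0.8085
sigma = R_bar / d2 = 0.8085 / 2.534 = 0.31906077
Cp = (USL - LSL)/(6*sigma) = (125.5 - 100.9)/(6*0.31906077) = 12.8502
Cpu = (125.5 - 117.28)/(3*0.31906077) = 8.5877
Cpl = (117.28 - 100.9)/(3*0.31906077) = 17.1127
Cpk = min(Cpu, Cpl) = 8.5877

8.5877


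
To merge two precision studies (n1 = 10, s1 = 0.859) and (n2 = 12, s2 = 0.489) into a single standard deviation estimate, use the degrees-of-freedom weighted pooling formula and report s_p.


s_p = sqrt(((n1-1)*s1^2 + (n2-1)*s2^2) / (n1+n2-2))
numerator = (10-1)*0.859^2 + (12-1)*0.489^2 = 6.640929 + 2.630331 = 9.27126
denominator = 10 + 12 - 2 = 20
s_p^2 = 9.27126 / 20 = 0.463563
s_p = sqrt(0.463563) = 0.6809

0.6809


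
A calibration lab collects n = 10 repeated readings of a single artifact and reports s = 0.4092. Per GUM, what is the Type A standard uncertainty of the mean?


u_A = s / sqrt(n)
u_A = 0.4092 / sqrt(10)
u_A = 0.4092 / 3.1622777
u_A = 0.1294

0.1294


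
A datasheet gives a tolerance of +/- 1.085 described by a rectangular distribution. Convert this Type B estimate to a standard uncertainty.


u_B = half_width / sqrt(3)
u_B = 1.085 / 1.7320508
u_B = 0.6264

0.6264


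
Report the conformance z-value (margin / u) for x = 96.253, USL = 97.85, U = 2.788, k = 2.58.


u = U / k = 2.788 / 2.58 = 1.0806202
margin = |USL - x| = |97.85 - 96.253| = 1.597
z = margin / u = 1.597 / 1.0806202
z = 1.4779

1.4779


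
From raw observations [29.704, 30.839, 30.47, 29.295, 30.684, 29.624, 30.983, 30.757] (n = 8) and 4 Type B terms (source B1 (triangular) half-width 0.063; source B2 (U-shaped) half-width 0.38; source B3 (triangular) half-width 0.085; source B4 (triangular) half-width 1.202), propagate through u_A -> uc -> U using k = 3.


mean = (29.704 + 30.839 + 30.47 + 29.295 + 30.684 + 29.624 + 30.983 + 30.757) / 8 = 30.2945
s = sqrt(sum((x - mean)^2)/(n-1)) = 0.65073475
u_A = s / sqrt(n) = 0.65073475 / sqrt(8) = 0.23006948
u_B1 = 0.063 / sqrt(6) = 0.025719642
u_B2 = 0.38 / sqrt(2) = 0.26870058
u_B3 = 0.085 / sqrt(6) = 0.034701105
u_B4 = 1.202 / sqrt(6) = 0.49071445
uc = sqrt(0.23006948^2 + 0.025719642^2 + 0.26870058^2 + 0.034701105^2 + 0.49071445^2) = 0.60646377
U = k * uc = 3 * 0.60646377
U = 1.8194

1.8194


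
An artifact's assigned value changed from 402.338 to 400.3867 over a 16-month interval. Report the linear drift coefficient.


rate = (v2 - v1) / months
= (400.3867 - 402.338) / 16
= -1.9513 / 16
= -0.1220

-0.1220


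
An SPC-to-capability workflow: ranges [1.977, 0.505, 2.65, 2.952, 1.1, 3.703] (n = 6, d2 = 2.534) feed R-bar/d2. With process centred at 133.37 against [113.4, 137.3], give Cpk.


R_bar = (1.977 + 0.505 + 2.65 + 2.952 + 1.1 + 3.703) / 6 = 2.1478333
sigma = R_bar / d2 = 2.1478333 / 2.534 = 0.84760588
Cp = (USL - LSL)/(6*sigma) = (137.3 - 113.4)/(6*0.84760588) = 4.6995
Cpu = (137.3 - 133.37)/(3*0.84760588) = 1.5455
Cpl = (133.37 - 113.4)/(3*0.84760588) = 7.8535
Cpk = min(Cpu, Cpl) = 1.5455

1.5455


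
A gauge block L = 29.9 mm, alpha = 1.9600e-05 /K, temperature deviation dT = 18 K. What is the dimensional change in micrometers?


dL = L * alpha * dT
= 29.9 * 1.9600e-05 * 18
= 0.0105487 mm
dL_um = 0.0105487 * 1000 = 10.5487 um

10.5487


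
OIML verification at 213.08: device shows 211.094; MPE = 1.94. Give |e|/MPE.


e = indication - reference = 211.094 - 213.08 = -1.9860
|e| = 1.9860
ratio = |e| / MPE = 1.9860 / 1.94
ratio = 1.0237

1.0237


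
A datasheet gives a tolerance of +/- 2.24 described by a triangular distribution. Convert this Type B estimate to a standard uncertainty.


u_B = half_width / sqrt(6)
u_B = 2.24 / 2.4494897
u_B = 0.9145

0.9145


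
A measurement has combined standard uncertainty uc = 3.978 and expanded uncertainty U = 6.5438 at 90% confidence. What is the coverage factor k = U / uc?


k = U / uc
k = 6.5438 / 3.978
k = 1.645

1.645


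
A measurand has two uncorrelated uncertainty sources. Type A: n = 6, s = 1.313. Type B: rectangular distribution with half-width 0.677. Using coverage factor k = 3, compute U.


u_A = s / sqrt(n) = 1.313 / sqrt(6) = 0.53603001
u_B = half_width / sqrt(3) = 0.677 / sqrt(3) = 0.39086613
uc = sqrt(u_A^2 + u_B^2) = sqrt(0.53603001^2 + 0.39086613^2) = 0.66340373
U = k * uc = 3 * 0.66340373
U = 1.9902

1.9902


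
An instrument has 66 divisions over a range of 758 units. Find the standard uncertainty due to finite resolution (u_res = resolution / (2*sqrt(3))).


resolution = range / divisions
resolution = 758 / 66 = 11.484848
u_res = resolution / (2*sqrt(3))
u_res = 11.484848 / 3.4641016
u_res = 3.3154

3.3154


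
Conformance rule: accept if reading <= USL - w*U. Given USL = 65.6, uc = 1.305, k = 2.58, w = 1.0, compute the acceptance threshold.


U = k * uc = 2.58 * 1.305 = 3.3669
guard band g = w * U = 1.0 * 3.3669 = 3.3669
AL = USL - g = 65.6 - 3.3669
AL = 62.2331

62.2331


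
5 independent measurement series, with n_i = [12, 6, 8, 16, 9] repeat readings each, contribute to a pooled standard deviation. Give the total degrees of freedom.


nu = sum_i (n_i - 1)
nu = ((12 - 1) + (6 - 1) + (8 - 1) + (16 - 1) + (9 - 1))
nu = 11 + 5 + 7 + 15 + 8
nu = 46

46


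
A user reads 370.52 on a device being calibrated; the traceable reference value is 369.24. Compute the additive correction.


Correction = standard - reading
= 369.24 - 370.52
= -1.2800

-1.2800


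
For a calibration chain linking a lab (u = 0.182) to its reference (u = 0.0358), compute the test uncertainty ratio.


TUR = u_lab / u_ref
= 0.182 / 0.0358
= 5.0838

5.0838


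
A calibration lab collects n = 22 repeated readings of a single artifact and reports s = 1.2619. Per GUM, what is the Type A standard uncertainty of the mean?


u_A = s / sqrt(n)
u_A = 1.2619 / sqrt(22)
u_A = 1.2619 / 4.6904158
u_A = 0.2690

0.2690


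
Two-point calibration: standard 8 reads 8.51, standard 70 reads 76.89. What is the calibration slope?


slope = (y2 - y1) / (x2 - x1)
= (76.89 - 8.51) / (70 - 8)
= 68.3800 / 62
= 1.1029

1.1029


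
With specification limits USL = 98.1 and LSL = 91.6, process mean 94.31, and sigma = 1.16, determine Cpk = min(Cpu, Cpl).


Cpu = (USL - mean) / (3*sigma) = (98.1 - 94.31) / (3*1.16) = 1.0891
Cpl = (mean - LSL) / (3*sigma) = (94.31 - 91.6) / (3*1.16) = 0.7787
Cpk = min(Cpu, Cpl) = 0.7787

0.7787


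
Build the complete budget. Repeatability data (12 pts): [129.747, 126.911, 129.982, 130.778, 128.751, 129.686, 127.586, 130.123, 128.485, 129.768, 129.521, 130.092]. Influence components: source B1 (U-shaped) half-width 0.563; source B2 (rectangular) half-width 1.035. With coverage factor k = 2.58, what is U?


mean = (129.747 + 126.911 + 129.982 + 130.778 + 128.751 + 129.686 + 127.586 + 130.123 + 128.485 + 129.768 + 129.521 + 130.092) / 12 = 129.2858333
s = sqrt(sum((x - mean)^2)/(n-1)) = 1.1353496
u_A = s / sqrt(n) = 1.1353496 / sqrt(12) = 0.3277472
u_B1 = 0.563 / sqrt(2) = 0.39810112
u_B2 = 1.035 / sqrt(3) = 0.59755753
uc = sqrt(0.3277472^2 + 0.39810112^2 + 0.59755753^2) = 0.78928938
U = k * uc = 2.58 * 0.78928938
U = 2.0364

2.0364


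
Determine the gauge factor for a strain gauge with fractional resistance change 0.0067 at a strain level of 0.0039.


GF = (dR/R) / epsilon
= 0.0067 / 0.0039
= 1.7179

1.7179


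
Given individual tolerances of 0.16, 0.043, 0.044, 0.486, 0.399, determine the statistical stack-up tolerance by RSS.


RSS = sqrt(0.16^2 + 0.043^2 + 0.044^2 + 0.486^2 + 0.399^2)
= sqrt(0.424782)
= 0.6518

0.6518


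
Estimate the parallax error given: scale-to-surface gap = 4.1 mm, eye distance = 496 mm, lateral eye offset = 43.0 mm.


error = h * offset / d
= 4.1 * 43.0 / 496
= 0.3554

0.3554


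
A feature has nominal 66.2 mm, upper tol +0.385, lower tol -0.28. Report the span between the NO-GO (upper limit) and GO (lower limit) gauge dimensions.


GO = nominal - lower_tol (smallest hole = maximum material condition)
GO = 66.2 - 0.28 = 65.92
NO-GO = nominal + upper_tol (largest hole = least material condition)
NO-GO = 66.2 + 0.385 = 66.585
spread = NO-GO - GO = 66.585 - 65.92 = 0.6650

0.6650


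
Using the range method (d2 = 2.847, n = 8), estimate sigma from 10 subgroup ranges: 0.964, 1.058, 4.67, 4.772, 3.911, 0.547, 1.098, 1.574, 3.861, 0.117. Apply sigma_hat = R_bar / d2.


R_bar = (0.964 + 1.058 + 4.67 + 4.772 + 3.911 + 0.547 + 1.098 + 1.574 + 3.861 + 0.117) / 10
R_bar = 22.572 / 10 = 2.2572
sigma_hat = R_bar / d2 = 2.2572 / 2.847 = 0.7928

0.7928


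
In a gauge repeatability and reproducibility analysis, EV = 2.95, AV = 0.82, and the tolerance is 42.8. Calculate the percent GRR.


GRR = sqrt(EV^2 + AV^2) = sqrt(2.95^2 + 0.82^2) = 3.0618458
%GRR = GRR / tol * 100 = 3.0618458 / 42.8 * 100
%GRR = 7.1538

7.1538


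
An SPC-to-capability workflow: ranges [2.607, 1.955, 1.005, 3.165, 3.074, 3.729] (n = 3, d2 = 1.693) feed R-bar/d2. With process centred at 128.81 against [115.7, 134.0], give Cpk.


R_bar = (2.607 + 1.955 + 1.005 + 3.165 + 3.074 + 3.729) / 6 = 2.5891667
sigma = R_bar / d2 = 2.5891667 / 1.693 = 1.5293365
Cp = (USL - LSL)/(6*sigma) = (134.0 - 115.7)/(6*1.5293365) = 1.9943
Cpu = (134.0 - 128.81)/(3*1.5293365) = 1.1312
Cpl = (128.81 - 115.7)/(3*1.5293365) = 2.8574
Cpk = min(Cpu, Cpl) = 1.1312

1.1312


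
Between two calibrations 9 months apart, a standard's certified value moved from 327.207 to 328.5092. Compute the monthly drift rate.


rate = (v2 - v1) / months
= (328.5092 - 327.207) / 9
= 1.3022 / 9
= 0.1447

0.1447


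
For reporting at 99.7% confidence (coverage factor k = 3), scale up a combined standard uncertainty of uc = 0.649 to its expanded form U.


U = k * uc
U = 3 * 0.649
U = 1.9470

1.9470


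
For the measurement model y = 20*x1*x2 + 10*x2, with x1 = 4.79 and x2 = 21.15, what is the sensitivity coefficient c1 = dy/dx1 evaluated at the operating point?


y = 20*x1*x2 + 10*x2
dy/dx1 = 20*x2
Evaluate at x2 = 21.15: c1 = 20 * 21.15
c1 = 423.0000

423.0000


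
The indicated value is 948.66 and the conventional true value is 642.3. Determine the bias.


Systematic error = measured - true
= 948.66 - 642.3
= 306.3600

306.3600


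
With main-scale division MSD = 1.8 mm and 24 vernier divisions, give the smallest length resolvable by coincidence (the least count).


LC = MSD / n_div
= 1.8 / 24
= 0.0750

0.0750


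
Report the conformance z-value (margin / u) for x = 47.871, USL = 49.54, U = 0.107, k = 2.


u = U / k = 0.107 / 2 = 0.0535
margin = |USL - x| = |49.54 - 47.871| = 1.669
z = margin / u = 1.669 / 0.0535
z = 31.1963

31.1963


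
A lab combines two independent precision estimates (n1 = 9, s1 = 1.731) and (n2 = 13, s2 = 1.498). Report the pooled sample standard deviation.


s_p = sqrt(((n1-1)*s1^2 + (n2-1)*s2^2) / (n1+n2-2))
numerator = (9-1)*1.731^2 + (13-1)*1.498^2 = 23.970888 + 26.928048 = 50.898936
denominator = 9 + 13 - 2 = 20
s_p^2 = 50.898936 / 20 = 2.5449468
s_p = sqrt(2.5449468) = 1.5953

1.5953


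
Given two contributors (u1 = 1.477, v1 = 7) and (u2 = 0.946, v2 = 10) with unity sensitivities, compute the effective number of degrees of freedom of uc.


uc = sqrt(u1^2 + u2^2) = sqrt(1.477^2 + 0.946^2) = 1.7539798
v_eff = uc^4 / (u1^4/v1 + u2^4/v2)
= 1.7539798^4 / (1.477^4/7 + 0.946^4/10)
= 9.4645147 / 0.75995443
v_eff = 12.4541

12.4541


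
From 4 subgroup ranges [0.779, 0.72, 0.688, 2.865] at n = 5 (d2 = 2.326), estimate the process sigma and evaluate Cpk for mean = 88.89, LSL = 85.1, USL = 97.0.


R_bar = (0.779 + 0.72 + 0.688 + 2.865) / 4 = 1.263
sigma = R_bar / d2 = 1.263 / 2.326 = 0.54299226
Cp = (USL - LSL)/(6*sigma) = (97.0 - 85.1)/(6*0.54299226) = 3.6526
Cpu = (97.0 - 88.89)/(3*0.54299226) = 4.9786
Cpl = (88.89 - 85.1)/(3*0.54299226) = 2.3266
Cpk = min(Cpu, Cpl) = 2.3266

2.3266


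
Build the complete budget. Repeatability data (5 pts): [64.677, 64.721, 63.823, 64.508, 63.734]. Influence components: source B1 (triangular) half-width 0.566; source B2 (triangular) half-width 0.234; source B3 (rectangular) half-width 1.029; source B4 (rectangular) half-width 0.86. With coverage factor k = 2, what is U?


mean = (64.677 + 64.721 + 63.823 + 64.508 + 63.734) / 5 = 64.2926
s = sqrt(sum((x - mean)^2)/(n-1)) = 0.47703386
u_A = s / sqrt(n) = 0.47703386 / sqrt(5) = 0.21333603
u_B1 = 0.566 / sqrt(6) = 0.23106853
u_B2 = 0.234 / sqrt(6) = 0.0955301
u_B3 = 1.029 / sqrt(3) = 0.59409343
u_B4 = 0.86 / sqrt(3) = 0.49652123
uc = sqrt(0.21333603^2 + 0.23106853^2 + 0.0955301^2 + 0.59409343^2 + 0.49652123^2) = 0.84113689
U = k * uc = 2 * 0.84113689
U = 1.6823

1.6823


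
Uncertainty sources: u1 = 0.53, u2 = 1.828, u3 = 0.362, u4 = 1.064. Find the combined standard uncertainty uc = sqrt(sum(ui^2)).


uc = sqrt(0.53^2 + 1.828^2 + 0.362^2 + 1.064^2)
uc = sqrt(4.885624)
uc = 2.2103

2.2103


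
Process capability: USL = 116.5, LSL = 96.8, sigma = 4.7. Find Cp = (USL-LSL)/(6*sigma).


Cp = (USL - LSL) / (6 * sigma)
= (116.5 - 96.8) / (6 * 4.7)
= 19.7000 / 28.2000
= 0.6986

0.6986


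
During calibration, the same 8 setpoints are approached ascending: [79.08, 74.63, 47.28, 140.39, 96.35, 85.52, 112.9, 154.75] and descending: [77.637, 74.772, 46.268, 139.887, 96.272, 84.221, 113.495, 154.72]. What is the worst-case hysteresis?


|79.08 - 77.637| = 1.4430
|74.63 - 74.772| = 0.1420
|47.28 - 46.268| = 1.0120
|140.39 - 139.887| = 0.5030
|96.35 - 96.272| = 0.0780
|85.52 - 84.221| = 1.2990
|112.9 - 113.495| = 0.5950
|154.75 - 154.72| = 0.0300
hysteresis = max(diffs) = 1.4430

1.4430


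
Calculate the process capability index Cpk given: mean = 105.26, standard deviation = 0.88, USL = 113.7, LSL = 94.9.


Cpu = (USL - mean) / (3*sigma) = (113.7 - 105.26) / (3*0.88) = 3.1970
Cpl = (mean - LSL) / (3*sigma) = (105.26 - 94.9) / (3*0.88) = 3.9242
Cpk = min(Cpu, Cpl) = 3.1970

3.1970


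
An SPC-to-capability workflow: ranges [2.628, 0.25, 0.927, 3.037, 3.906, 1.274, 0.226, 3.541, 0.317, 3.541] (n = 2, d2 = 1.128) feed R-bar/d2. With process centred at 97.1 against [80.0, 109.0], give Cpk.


R_bar = (2.628 + 0.25 + 0.927 + 3.037 + 3.906 + 1.274 + 0.226 + 3.541 + 0.317 + 3.541) / 10 = 1.9647
sigma = R_bar / d2 = 1.9647 / 1.128 = 1.7417553
Cp = (USL - LSL)/(6*sigma) = (109.0 - 80.0)/(6*1.7417553) = 2.7750
Cpu = (109.0 - 97.1)/(3*1.7417553) = 2.2774
Cpl = (97.1 - 80.0)/(3*1.7417553) = 3.2726
Cpk = min(Cpu, Cpl) = 2.2774

2.2774


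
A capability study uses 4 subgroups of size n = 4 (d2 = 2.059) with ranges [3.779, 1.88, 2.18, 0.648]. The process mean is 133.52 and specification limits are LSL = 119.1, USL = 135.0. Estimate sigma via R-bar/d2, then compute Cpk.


R_bar = (3.779 + 1.88 + 2.18 + 0.648) / 4 = 2.12175
sigma = R_bar / d2 = 2.12175 / 2.059 = 1.030476
Cp = (USL - LSL)/(6*sigma) = (135.0 - 119.1)/(6*1.030476) = 2.5716
Cpu = (135.0 - 133.52)/(3*1.030476) = 0.4787
Cpl = (133.52 - 119.1)/(3*1.030476) = 4.6645
Cpk = min(Cpu, Cpl) = 0.4787

0.4787


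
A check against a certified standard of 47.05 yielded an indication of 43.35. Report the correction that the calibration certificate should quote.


Correction = standard - reading
= 47.05 - 43.35
= 3.7000

3.7000


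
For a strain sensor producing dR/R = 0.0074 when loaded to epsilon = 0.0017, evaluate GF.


GF = (dR/R) / epsilon
= 0.0074 / 0.0017
= 4.3529

4.3529


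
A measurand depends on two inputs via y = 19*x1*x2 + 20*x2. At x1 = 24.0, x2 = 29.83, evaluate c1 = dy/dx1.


y = 19*x1*x2 + 20*x2
dy/dx1 = 19*x2
Evaluate at x2 = 29.83: c1 = 19 * 29.83
c1 = 566.7700

566.7700


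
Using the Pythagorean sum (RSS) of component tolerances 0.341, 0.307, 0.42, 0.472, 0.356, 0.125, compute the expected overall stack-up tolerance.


RSS = sqrt(0.341^2 + 0.307^2 + 0.42^2 + 0.472^2 + 0.356^2 + 0.125^2)
= sqrt(0.752075)
= 0.8672

0.8672


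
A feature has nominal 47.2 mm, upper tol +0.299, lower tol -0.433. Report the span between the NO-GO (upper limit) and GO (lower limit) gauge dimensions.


GO = nominal - lower_tol (smallest hole = maximum material condition)
GO = 47.2 - 0.433 = 46.767
NO-GO = nominal + upper_tol (largest hole = least material condition)
NO-GO = 47.2 + 0.299 = 47.499
spread = NO-GO - GO = 47.499 - 46.767 = 0.7320

0.7320


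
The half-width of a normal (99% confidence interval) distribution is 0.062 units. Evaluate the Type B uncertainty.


u_B = half_width / 2.576
u_B = 0.062 / 2.576
u_B = 0.0241

0.0241


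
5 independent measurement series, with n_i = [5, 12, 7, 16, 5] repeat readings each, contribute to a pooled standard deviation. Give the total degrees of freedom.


nu = sum_i (n_i - 1)
nu = ((5 - 1) + (12 - 1) + (7 - 1) + (16 - 1) + (5 - 1))
nu = 4 + 11 + 6 + 15 + 4
nu = 40

40


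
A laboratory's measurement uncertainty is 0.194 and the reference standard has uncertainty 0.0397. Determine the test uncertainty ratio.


TUR = u_lab / u_ref
= 0.194 / 0.0397
= 4.8866

4.8866


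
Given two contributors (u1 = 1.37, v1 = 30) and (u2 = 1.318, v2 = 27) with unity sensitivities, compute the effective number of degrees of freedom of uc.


uc = sqrt(u1^2 + u2^2) = sqrt(1.37^2 + 1.318^2) = 1.9010587
v_eff = uc^4 / (u1^4/v1 + u2^4/v2)
= 1.9010587^4 / (1.37^4/30 + 1.318^4/27)
= 13.061171 / 0.22918808
v_eff = 56.9889

56.9889


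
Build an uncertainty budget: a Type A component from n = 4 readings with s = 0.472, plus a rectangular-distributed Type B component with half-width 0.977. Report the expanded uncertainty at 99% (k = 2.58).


u_A = s / sqrt(n) = 0.472 / sqrt(4) = 0.236
u_B = half_width / sqrt(3) = 0.977 / sqrt(3) = 0.56407121
uc = sqrt(u_A^2 + u_B^2) = sqrt(0.236^2 + 0.56407121^2) = 0.611451
U = k * uc = 2.58 * 0.611451
U = 1.5775

1.5775


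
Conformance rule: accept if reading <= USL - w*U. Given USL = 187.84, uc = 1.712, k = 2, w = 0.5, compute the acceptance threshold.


U = k * uc = 2 * 1.712 = 3.424
guard band g = w * U = 0.5 * 3.424 = 1.712
AL = USL - g = 187.84 - 1.712
AL = 186.1280

186.1280


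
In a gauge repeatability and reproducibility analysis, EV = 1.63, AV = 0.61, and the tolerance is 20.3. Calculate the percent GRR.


GRR = sqrt(EV^2 + AV^2) = sqrt(1.63^2 + 0.61^2) = 1.7404023
%GRR = GRR / tol * 100 = 1.7404023 / 20.3 * 100
%GRR = 8.5734

8.5734


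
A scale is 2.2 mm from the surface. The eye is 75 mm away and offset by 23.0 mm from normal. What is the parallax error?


error = h * offset / d
= 2.2 * 23.0 / 75
= 0.6747

0.6747


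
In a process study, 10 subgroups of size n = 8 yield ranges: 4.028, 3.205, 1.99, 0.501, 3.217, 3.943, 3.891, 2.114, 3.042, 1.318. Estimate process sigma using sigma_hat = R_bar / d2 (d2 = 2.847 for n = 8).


R_bar = (4.028 + 3.205 + 1.99 + 0.501 + 3.217 + 3.943 + 3.891 + 2.114 + 3.042 + 1.318) / 10
R_bar = 27.249 / 10 = 2.7249
sigma_hat = R_bar / d2 = 2.7249 / 2.847 = 0.9571

0.9571


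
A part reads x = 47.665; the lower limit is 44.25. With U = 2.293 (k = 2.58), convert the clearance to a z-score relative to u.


u = U / k = 2.293 / 2.58 = 0.88875969
margin = |LSL - x| = |44.25 - 47.665| = 3.415
z = margin / u = 3.415 / 0.88875969
z = 3.8424

3.8424


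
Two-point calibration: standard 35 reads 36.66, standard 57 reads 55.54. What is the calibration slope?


slope = (y2 - y1) / (x2 - x1)
= (55.54 - 36.66) / (57 - 35)
= 18.8800 / 22
= 0.8582

0.8582


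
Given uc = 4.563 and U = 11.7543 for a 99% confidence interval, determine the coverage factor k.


k = U / uc
k = 11.7543 / 4.563
k = 2.576

2.576


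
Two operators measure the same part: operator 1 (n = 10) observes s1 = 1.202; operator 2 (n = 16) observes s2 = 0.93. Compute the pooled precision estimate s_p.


s_p = sqrt(((n1-1)*s1^2 + (n2-1)*s2^2) / (n1+n2-2))
numerator = (10-1)*1.202^2 + (16-1)*0.93^2 = 13.003236 + 12.9735 = 25.976736
denominator = 10 + 16 - 2 = 24
s_p^2 = 25.976736 / 24 = 1.082364
s_p = sqrt(1.082364) = 1.0404

1.0404


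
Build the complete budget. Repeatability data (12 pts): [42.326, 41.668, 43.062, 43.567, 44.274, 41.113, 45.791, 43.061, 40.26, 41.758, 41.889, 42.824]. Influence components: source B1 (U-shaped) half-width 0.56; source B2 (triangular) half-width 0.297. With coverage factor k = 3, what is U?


mean = (42.326 + 41.668 + 43.062 + 43.567 + 44.274 + 41.113 + 45.791 + 43.061 + 40.26 + 41.758 + 41.889 + 42.824) / 12 = 42.63275
s = sqrt(sum((x - mean)^2)/(n-1)) = 1.4840997
u_A = s / sqrt(n) = 1.4840997 / sqrt(12) = 0.42842268
u_B1 = 0.56 / sqrt(2) = 0.3959798
u_B2 = 0.297 / sqrt(6) = 0.12124974
uc = sqrt(0.42842268^2 + 0.3959798^2 + 0.12124974^2) = 0.59585862
U = k * uc = 3 * 0.59585862
U = 1.7876

1.7876


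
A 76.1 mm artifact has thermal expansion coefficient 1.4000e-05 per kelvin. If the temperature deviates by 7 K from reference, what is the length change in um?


dL = L * alpha * dT
= 76.1 * 1.4000e-05 * 7
= 0.0074578 mm
dL_um = 0.0074578 * 1000 = 7.4578 um

7.4578


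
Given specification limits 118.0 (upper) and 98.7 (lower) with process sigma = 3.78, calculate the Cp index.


Cp = (USL - LSL) / (6 * sigma)
= (118.0 - 98.7) / (6 * 3.78)
= 19.3000 / 22.6800
= 0.8510

0.8510


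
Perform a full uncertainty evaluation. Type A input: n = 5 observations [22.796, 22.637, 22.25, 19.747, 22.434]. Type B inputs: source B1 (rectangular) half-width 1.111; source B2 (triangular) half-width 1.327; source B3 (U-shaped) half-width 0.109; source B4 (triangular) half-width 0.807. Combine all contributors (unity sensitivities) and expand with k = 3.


mean = (22.796 + 22.637 + 22.25 + 19.747 + 22.434) / 5 = 21.9728
s = sqrt(sum((x - mean)^2)/(n-1)) = 1.2612049
u_A = s / sqrt(n) = 1.2612049 / sqrt(5) = 0.56402798
u_B1 = 1.111 / sqrt(3) = 0.64143615
u_B2 = 1.327 / sqrt(6) = 0.54174548
u_B3 = 0.109 / sqrt(2) = 0.077074639
u_B4 = 0.807 / sqrt(6) = 0.32945637
uc = sqrt(0.56402798^2 + 0.64143615^2 + 0.54174548^2 + 0.077074639^2 + 0.32945637^2) = 1.0665543
U = k * uc = 3 * 1.0665543
U = 3.1997

3.1997


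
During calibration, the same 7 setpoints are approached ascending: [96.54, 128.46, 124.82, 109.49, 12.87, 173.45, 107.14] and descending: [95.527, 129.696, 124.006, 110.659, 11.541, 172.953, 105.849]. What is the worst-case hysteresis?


|96.54 - 95.527| = 1.0130
|128.46 - 129.696| = 1.2360
|124.82 - 124.006| = 0.8140
|109.49 - 110.659| = 1.1690
|12.87 - 11.541| = 1.3290
|173.45 - 172.953| = 0.4970
|107.14 - 105.849| = 1.2910
hysteresis = max(diffs) = 1.3290

1.3290


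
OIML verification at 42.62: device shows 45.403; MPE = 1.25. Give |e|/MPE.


e = indication - reference = 45.403 - 42.62 = 2.7830
|e| = 2.7830
ratio = |e| / MPE = 2.7830 / 1.25
ratio = 2.2264

2.2264


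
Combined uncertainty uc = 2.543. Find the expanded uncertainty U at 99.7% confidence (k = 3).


U = k * uc
U = 3 * 2.543
U = 7.6290

7.6290
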